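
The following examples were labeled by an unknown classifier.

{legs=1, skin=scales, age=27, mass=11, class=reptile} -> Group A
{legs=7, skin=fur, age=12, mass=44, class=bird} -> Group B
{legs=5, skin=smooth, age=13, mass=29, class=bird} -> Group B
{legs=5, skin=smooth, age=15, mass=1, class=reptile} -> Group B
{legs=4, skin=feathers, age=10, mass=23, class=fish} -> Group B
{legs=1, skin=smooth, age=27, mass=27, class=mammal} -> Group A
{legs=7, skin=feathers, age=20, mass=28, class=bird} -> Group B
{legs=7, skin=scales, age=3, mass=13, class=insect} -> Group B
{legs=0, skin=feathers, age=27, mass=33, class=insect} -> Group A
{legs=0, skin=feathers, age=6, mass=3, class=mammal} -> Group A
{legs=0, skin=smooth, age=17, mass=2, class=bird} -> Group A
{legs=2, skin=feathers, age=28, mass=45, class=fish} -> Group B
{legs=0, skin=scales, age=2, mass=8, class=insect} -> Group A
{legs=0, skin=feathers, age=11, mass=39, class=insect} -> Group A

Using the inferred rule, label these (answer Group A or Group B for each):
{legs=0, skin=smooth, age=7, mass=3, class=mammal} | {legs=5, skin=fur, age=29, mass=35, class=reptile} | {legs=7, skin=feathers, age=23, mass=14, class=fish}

Group A, Group B, Group B

The rule appears to be: legs ≤ 1.
{legs=0, skin=smooth, age=7, mass=3, class=mammal} — legs = 0, hence Group A. {legs=5, skin=fur, age=29, mass=35, class=reptile} — legs = 5, hence Group B. {legs=7, skin=feathers, age=23, mass=14, class=fish} — legs = 7, hence Group B.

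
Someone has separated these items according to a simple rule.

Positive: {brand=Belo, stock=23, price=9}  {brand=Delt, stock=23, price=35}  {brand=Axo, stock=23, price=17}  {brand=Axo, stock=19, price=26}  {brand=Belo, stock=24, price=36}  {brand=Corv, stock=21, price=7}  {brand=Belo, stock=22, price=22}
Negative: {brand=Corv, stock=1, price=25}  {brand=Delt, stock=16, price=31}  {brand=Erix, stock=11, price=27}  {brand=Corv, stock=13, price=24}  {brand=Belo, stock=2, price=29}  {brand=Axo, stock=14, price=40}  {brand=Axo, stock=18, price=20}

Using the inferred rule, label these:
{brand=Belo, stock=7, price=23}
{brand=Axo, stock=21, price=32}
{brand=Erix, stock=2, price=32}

'Positive' ⟺ stock ≥ 19.

Negative, Positive, Negative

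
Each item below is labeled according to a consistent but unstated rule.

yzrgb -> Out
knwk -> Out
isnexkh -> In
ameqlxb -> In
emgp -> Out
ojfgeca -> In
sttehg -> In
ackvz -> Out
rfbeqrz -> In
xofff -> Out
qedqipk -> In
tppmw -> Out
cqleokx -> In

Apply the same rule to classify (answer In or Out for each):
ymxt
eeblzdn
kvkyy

The common property of the 'In' items is: length ≥ 6. No 'Out' item has it.
ymxt — length 4, hence Out. eeblzdn — length 7, hence In. kvkyy — length 5, hence Out.

Out, In, Out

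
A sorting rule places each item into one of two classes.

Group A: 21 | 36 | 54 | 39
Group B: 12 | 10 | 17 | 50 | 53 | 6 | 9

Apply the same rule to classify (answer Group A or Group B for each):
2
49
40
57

Group B, Group B, Group B, Group A

The common property of the 'Group A' items is: multiple of 3 AND at least 17. No 'Group B' item has it.
2 → 2 = 3·0 + 2, 2 < 17 → Group B.
49 → 49 = 3·16 + 1, 49 ≥ 17 → Group B.
40 → 40 = 3·13 + 1, 40 ≥ 17 → Group B.
57 → 57 = 3·19, 57 ≥ 17 → Group A.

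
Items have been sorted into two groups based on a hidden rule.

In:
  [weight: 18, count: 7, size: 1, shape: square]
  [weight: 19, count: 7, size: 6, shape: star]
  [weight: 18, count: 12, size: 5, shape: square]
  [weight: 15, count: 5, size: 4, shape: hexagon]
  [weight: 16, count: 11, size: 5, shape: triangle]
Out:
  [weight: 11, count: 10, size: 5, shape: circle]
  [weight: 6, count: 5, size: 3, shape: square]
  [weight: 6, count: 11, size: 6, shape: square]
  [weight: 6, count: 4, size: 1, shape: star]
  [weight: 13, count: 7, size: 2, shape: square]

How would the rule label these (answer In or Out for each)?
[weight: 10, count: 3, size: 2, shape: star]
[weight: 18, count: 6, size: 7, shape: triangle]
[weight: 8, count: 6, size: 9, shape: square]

Out, In, Out

Rule: weight ≥ 15. This holds for each 'In' example and fails for each 'Out' one.
[weight: 10, count: 3, size: 2, shape: star] → weight = 10 → Out.
[weight: 18, count: 6, size: 7, shape: triangle] → weight = 18 → In.
[weight: 8, count: 6, size: 9, shape: square] → weight = 8 → Out.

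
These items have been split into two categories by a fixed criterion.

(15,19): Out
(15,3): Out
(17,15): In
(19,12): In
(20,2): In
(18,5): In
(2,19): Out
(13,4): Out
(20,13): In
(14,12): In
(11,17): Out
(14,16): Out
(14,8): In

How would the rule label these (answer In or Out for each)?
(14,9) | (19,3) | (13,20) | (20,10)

The simplest hypothesis consistent with all the labels is: first > second AND sum ≥ 21.

In, In, Out, In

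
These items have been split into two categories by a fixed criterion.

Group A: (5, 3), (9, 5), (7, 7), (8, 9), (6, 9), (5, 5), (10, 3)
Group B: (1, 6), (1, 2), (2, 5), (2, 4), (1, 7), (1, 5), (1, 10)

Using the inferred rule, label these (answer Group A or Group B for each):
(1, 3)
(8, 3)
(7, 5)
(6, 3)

Group B, Group A, Group A, Group A

The common property of the 'Group A' items is: first ≥ 3. No 'Group B' item has it.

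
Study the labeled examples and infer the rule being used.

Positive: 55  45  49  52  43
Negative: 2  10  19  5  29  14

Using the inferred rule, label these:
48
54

The classifier is using: at least 43.
48: 48 ≥ 43 — fits, so Positive. 54: 54 ≥ 43 — fits, so Positive.

Positive, Positive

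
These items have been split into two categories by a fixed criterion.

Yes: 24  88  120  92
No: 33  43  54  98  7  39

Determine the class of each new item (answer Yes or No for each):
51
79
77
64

The classifier is using: multiple of 4.
51: 51 = 4·12 + 3, does not satisfy this → No.
79: 79 = 4·19 + 3, does not satisfy this → No.
77: 77 = 4·19 + 1, does not satisfy this → No.
64: 64 = 4·16, fits → Yes.

No, No, No, Yes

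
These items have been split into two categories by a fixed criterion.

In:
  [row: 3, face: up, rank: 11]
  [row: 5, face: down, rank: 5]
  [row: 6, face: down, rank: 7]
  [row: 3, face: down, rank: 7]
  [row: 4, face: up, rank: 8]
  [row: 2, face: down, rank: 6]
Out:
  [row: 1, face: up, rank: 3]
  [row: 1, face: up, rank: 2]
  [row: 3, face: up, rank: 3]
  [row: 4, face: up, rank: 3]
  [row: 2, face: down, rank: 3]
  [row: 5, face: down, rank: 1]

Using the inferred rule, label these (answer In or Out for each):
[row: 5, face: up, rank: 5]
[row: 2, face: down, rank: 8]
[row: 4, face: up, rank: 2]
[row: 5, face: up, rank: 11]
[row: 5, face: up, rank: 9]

The rule appears to be: rank ≥ 5.
[row: 5, face: up, rank: 5] → rank = 5 → In. [row: 2, face: down, rank: 8] → rank = 8 → In. [row: 4, face: up, rank: 2] → rank = 2 → Out. [row: 5, face: up, rank: 11] → rank = 11 → In. [row: 5, face: up, rank: 9] → rank = 9 → In.

In, In, Out, In, In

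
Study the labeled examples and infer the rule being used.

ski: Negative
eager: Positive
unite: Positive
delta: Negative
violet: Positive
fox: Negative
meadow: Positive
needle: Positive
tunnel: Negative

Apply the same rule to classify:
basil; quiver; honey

'Positive' ⟺ has ≥ 3 vowels.
basil: 2 vowels — does not pass, so Negative. quiver: 3 vowels — satisfies this, so Positive. honey: 2 vowels — does not pass, so Negative.

Negative, Positive, Negative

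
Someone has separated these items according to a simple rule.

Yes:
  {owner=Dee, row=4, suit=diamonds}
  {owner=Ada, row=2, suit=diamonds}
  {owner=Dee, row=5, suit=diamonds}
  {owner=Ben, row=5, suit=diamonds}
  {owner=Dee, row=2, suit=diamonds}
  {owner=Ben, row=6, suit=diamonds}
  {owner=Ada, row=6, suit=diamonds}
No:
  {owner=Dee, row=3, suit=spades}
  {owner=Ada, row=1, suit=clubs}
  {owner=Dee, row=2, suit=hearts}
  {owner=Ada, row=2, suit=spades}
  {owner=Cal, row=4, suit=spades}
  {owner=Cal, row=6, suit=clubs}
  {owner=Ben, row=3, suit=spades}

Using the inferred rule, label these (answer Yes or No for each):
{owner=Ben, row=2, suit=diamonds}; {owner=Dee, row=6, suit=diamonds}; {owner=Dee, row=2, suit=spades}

Yes, Yes, No

One predicate separates the groups cleanly: suit is diamonds.
{owner=Ben, row=2, suit=diamonds}: suit is diamonds — meets the rule, so Yes. {owner=Dee, row=6, suit=diamonds}: suit is diamonds — meets the rule, so Yes. {owner=Dee, row=2, suit=spades}: suit is spades — does not fit, so No.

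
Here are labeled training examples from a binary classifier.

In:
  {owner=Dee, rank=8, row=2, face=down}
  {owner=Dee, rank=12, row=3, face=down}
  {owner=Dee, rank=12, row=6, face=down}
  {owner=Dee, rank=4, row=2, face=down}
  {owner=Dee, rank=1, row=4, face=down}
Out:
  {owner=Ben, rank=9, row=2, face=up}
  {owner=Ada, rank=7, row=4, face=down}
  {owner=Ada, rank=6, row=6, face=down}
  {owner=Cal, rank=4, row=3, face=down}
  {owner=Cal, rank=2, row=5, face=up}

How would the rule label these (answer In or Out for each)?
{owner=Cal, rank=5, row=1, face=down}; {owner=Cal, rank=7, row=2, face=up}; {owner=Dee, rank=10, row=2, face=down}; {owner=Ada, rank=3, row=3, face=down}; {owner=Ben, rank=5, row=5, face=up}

Out, Out, In, Out, Out

One predicate separates the groups cleanly: owner is Dee.
Out: {owner=Cal, rank=5, row=1, face=down}, since owner is Cal.
Out: {owner=Cal, rank=7, row=2, face=up}, since owner is Cal.
In: {owner=Dee, rank=10, row=2, face=down}, since owner is Dee.
Out: {owner=Ada, rank=3, row=3, face=down}, since owner is Ada.
Out: {owner=Ben, rank=5, row=5, face=up}, since owner is Ben.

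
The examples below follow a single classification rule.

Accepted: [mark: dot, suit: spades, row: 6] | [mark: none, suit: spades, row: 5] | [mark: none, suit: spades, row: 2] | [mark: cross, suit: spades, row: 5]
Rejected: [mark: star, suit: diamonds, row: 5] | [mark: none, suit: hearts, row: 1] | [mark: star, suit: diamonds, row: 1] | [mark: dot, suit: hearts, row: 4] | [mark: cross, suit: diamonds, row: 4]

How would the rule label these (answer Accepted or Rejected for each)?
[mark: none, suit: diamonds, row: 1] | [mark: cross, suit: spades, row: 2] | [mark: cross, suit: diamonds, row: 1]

Rejected, Accepted, Rejected

One predicate separates the groups cleanly: suit is spades.
[mark: none, suit: diamonds, row: 1]: Rejected (suit is diamonds). [mark: cross, suit: spades, row: 2]: Accepted (suit is spades). [mark: cross, suit: diamonds, row: 1]: Rejected (suit is diamonds).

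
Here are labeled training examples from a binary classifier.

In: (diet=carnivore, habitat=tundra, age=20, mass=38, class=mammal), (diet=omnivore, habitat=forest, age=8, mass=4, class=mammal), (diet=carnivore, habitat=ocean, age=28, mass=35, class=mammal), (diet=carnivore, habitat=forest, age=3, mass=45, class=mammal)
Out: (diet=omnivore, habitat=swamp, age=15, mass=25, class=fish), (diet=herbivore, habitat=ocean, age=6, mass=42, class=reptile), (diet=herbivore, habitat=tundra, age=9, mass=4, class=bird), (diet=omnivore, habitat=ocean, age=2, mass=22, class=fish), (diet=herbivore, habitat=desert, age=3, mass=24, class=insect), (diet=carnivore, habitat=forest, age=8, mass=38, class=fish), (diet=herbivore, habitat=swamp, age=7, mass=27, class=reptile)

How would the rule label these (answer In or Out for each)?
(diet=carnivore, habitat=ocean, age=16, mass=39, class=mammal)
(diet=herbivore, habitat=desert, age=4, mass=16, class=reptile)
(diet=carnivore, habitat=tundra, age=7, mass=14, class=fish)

In, Out, Out

Rule: class is mammal. This holds for each 'In' example and fails for each 'Out' one.
In: (diet=carnivore, habitat=ocean, age=16, mass=39, class=mammal), since class is mammal.
Out: (diet=herbivore, habitat=desert, age=4, mass=16, class=reptile), since class is reptile.
Out: (diet=carnivore, habitat=tundra, age=7, mass=14, class=fish), since class is fish.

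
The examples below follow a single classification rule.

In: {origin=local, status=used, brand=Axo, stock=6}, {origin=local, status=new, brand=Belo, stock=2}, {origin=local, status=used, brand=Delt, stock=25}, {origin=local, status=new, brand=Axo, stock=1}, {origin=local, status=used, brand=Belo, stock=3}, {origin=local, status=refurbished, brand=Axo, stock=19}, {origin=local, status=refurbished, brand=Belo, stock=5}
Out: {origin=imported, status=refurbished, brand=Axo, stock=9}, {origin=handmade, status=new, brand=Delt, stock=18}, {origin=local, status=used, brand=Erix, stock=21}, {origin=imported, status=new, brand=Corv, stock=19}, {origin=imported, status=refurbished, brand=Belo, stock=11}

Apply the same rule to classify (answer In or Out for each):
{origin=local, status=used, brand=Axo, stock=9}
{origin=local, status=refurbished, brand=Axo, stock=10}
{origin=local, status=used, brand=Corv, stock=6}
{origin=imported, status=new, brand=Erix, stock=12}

In, In, In, Out

The classifier is using: origin is local AND stock ≠ 21.
{origin=local, status=used, brand=Axo, stock=9}: origin is local, stock = 9 — matches, so In. {origin=local, status=refurbished, brand=Axo, stock=10}: origin is local, stock = 10 — matches, so In. {origin=local, status=used, brand=Corv, stock=6}: origin is local, stock = 6 — matches, so In. {origin=imported, status=new, brand=Erix, stock=12}: origin is imported, stock = 12 — lacks this property, so Out.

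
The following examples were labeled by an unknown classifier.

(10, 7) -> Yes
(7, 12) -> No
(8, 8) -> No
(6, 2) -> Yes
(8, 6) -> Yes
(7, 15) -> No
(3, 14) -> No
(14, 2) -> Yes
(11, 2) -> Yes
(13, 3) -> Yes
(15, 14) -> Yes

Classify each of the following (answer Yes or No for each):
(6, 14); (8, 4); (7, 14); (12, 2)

Looking at the examples, the only property every 'Yes' case has and every 'No' case lacks is: first > second.
No: (6, 14), since 6 < 14. Yes: (8, 4), since 8 > 4. No: (7, 14), since 7 < 14. Yes: (12, 2), since 12 > 2.

No, Yes, No, Yes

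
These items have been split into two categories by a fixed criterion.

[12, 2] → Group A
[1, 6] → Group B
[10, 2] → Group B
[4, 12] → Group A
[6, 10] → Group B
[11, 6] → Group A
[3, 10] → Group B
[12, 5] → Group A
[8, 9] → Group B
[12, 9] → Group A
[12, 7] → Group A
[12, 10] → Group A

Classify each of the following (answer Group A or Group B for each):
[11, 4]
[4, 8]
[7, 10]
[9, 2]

Group A, Group B, Group B, Group B

All 'Group A' examples share one property — max ≥ 11 — and every 'Group B' example lacks it.
[11, 4]: max 11 — passes, so Group A.
[4, 8]: max 8 — doesn't match, so Group B.
[7, 10]: max 10 — doesn't match, so Group B.
[9, 2]: max 9 — doesn't match, so Group B.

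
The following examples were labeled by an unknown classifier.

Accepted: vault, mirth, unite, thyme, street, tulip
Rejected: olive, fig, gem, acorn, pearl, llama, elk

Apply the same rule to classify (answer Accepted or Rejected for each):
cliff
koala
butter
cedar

Every 'Accepted' example satisfies: contains 't'. None of the 'Rejected' examples do.
Rejected: cliff, since no 't'. Rejected: koala, since no 't'. Accepted: butter, since has 't'. Rejected: cedar, since no 't'.

Rejected, Rejected, Accepted, Rejected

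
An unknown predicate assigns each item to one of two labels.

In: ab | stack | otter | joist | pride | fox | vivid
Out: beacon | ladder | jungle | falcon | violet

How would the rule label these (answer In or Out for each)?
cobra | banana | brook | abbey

In, Out, In, In

'In' ⟺ length ≤ 5.
In: cobra, since length 5.
Out: banana, since length 6.
In: brook, since length 5.
In: abbey, since length 5.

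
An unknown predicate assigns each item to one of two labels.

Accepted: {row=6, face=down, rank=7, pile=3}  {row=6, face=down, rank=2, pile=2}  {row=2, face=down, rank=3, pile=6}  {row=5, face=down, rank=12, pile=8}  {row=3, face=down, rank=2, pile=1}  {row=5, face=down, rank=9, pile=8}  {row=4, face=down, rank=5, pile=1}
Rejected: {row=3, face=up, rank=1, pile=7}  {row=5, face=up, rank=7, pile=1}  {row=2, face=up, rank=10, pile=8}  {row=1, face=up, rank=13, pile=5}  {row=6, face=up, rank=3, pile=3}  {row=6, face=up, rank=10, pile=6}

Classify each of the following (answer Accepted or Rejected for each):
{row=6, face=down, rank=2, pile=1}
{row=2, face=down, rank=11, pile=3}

Accepted, Accepted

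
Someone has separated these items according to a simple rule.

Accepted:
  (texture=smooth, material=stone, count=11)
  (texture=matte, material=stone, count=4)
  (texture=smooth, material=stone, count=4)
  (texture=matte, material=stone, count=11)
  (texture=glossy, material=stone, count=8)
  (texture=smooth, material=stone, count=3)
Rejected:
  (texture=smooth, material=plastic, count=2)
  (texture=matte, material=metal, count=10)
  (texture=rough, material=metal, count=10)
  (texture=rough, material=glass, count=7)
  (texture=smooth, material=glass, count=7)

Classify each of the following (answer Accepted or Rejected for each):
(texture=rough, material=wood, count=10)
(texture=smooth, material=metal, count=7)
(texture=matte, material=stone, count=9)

Rule: material is stone. This holds for each 'Accepted' example and fails for each 'Rejected' one.

Rejected, Rejected, Accepted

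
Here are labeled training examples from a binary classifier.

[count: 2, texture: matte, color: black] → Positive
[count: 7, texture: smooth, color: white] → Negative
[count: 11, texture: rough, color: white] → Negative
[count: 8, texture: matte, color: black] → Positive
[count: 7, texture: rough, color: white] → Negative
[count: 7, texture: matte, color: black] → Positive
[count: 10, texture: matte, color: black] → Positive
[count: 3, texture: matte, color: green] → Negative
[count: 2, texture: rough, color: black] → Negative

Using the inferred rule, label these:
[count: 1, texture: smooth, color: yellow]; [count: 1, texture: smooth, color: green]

The simplest hypothesis consistent with all the labels is: color is black AND texture is matte.
[count: 1, texture: smooth, color: yellow]: color is yellow, texture is smooth, fails the rule → Negative. [count: 1, texture: smooth, color: green]: color is green, texture is smooth, fails the rule → Negative.

Negative, Negative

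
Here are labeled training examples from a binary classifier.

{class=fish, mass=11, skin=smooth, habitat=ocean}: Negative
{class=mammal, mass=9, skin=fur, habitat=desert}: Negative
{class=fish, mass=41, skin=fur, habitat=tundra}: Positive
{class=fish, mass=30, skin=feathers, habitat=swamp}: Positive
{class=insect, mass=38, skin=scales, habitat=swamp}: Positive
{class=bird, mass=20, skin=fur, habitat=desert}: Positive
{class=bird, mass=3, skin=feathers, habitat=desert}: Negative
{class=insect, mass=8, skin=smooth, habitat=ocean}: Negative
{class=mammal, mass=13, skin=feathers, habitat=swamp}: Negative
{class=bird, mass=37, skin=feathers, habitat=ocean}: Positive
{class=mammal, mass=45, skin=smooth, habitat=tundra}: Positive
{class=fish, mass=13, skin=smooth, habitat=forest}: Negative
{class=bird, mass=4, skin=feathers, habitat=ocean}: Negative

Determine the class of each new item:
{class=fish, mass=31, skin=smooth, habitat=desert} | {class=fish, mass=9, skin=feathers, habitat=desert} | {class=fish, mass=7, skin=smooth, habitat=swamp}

The distinguishing property — mass ≥ 20 — holds for all the 'Positive' cases and none of the 'Negative' cases.

Positive, Negative, Negative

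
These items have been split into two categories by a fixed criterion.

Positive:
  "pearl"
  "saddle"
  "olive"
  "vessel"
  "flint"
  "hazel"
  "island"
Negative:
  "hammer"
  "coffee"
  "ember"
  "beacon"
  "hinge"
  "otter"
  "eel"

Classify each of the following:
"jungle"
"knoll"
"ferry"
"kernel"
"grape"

Positive, Positive, Negative, Positive, Negative

Every 'Positive' example satisfies: length ≥ 5 AND contains 'l'. None of the 'Negative' examples do.
"jungle" → length 6, has 'l' → Positive. "knoll" → length 5, has 'l' → Positive. "ferry" → length 5, no 'l' → Negative. "kernel" → length 6, has 'l' → Positive. "grape" → length 5, no 'l' → Negative.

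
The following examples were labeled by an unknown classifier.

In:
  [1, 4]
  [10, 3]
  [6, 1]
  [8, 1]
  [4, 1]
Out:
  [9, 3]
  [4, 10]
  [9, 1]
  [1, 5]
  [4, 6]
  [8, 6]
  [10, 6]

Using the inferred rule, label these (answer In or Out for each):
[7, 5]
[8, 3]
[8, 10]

Out, In, Out

Looking at the examples, the only property every 'In' case has and every 'Out' case lacks is: sum is odd.
[7, 5]: 7+5 = 12 — does not pass, so Out.
[8, 3]: 8+3 = 11 — passes, so In.
[8, 10]: 8+10 = 18 — does not pass, so Out.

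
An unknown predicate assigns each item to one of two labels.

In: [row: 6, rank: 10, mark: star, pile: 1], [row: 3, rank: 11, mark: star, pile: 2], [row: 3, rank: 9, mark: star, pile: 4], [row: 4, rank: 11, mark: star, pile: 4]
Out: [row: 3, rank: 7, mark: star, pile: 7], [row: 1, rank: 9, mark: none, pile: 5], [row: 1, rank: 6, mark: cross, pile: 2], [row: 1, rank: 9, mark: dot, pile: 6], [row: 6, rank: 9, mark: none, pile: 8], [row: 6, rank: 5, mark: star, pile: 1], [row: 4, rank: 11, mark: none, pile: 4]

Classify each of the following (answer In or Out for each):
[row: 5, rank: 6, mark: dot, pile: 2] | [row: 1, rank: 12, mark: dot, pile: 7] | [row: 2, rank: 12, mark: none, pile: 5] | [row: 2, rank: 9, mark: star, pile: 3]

Out, Out, Out, In

The common property of the 'In' items is: mark is star AND rank ≥ 9. No 'Out' item has it.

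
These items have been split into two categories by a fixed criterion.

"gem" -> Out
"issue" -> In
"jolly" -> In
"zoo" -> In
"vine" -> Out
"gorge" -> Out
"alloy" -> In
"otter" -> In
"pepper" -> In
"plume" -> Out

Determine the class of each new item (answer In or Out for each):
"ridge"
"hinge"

Out, Out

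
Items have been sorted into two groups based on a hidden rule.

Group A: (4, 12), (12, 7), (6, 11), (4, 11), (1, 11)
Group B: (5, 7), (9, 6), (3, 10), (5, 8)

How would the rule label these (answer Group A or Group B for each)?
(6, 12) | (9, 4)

Group A, Group B

A rule that fits every label: max ≥ 11 — true of each 'Group A' example, false of each 'Group B' one.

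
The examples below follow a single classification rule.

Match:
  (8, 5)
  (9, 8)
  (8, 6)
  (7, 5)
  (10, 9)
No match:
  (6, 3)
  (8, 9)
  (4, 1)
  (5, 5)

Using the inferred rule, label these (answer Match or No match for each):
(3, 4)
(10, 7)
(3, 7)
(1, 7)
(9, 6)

The classifier is using: first > second AND sum ≥ 10.

No match, Match, No match, No match, Match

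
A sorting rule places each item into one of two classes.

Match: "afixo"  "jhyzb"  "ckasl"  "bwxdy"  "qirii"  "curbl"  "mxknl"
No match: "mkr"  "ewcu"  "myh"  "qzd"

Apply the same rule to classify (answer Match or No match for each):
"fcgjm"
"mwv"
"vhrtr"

The classifier is using: length 5.
Match: "fcgjm", since length 5. No match: "mwv", since length 3. Match: "vhrtr", since length 5.

Match, No match, Match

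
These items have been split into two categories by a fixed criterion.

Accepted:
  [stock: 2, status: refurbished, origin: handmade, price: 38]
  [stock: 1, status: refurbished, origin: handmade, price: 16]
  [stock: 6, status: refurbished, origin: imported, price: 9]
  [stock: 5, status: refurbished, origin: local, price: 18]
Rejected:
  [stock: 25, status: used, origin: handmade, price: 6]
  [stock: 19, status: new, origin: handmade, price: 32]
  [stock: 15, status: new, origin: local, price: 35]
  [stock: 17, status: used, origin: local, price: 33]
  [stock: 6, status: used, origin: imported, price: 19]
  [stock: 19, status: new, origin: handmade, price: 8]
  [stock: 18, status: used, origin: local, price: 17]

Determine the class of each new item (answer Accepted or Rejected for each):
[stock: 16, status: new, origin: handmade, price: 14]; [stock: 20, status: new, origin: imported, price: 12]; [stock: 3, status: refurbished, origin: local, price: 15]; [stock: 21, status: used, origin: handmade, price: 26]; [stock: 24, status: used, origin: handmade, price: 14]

The classifier is using: status is refurbished.
[stock: 16, status: new, origin: handmade, price: 14] → status is new → Rejected.
[stock: 20, status: new, origin: imported, price: 12] → status is new → Rejected.
[stock: 3, status: refurbished, origin: local, price: 15] → status is refurbished → Accepted.
[stock: 21, status: used, origin: handmade, price: 26] → status is used → Rejected.
[stock: 24, status: used, origin: handmade, price: 14] → status is used → Rejected.

Rejected, Rejected, Accepted, Rejected, Rejected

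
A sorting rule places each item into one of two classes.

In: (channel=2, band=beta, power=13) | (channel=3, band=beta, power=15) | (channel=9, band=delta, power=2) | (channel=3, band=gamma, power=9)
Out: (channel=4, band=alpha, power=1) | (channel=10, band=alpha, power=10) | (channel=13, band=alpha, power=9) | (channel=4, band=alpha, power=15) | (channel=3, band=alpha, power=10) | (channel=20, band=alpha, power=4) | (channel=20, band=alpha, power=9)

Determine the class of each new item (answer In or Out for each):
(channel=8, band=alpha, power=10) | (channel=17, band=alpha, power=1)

The simplest hypothesis consistent with all the labels is: band is not alpha.
(channel=8, band=alpha, power=10) → band is alpha → Out. (channel=17, band=alpha, power=1) → band is alpha → Out.

Out, Out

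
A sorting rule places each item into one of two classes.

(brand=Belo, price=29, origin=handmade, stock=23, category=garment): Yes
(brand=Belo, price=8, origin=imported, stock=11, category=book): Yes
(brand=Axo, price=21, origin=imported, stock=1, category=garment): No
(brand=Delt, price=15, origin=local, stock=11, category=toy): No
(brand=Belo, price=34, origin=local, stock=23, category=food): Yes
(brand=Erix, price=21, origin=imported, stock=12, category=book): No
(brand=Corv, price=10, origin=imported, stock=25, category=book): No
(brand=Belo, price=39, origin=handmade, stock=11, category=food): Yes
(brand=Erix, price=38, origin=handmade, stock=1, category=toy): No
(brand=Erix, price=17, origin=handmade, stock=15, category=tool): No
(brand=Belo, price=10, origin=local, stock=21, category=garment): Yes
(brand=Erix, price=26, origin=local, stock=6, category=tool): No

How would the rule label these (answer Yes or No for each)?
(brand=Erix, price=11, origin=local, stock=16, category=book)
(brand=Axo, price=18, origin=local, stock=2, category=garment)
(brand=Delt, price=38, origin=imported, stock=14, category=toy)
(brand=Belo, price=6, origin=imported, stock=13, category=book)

No, No, No, Yes

The distinguishing property — brand is Belo — holds for all the 'Yes' cases and none of the 'No' cases.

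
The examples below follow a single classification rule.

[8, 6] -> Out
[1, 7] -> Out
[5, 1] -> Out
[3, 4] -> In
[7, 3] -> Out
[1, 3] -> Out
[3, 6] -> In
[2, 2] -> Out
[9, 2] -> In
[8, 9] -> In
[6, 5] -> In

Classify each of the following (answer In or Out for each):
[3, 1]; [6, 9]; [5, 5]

One predicate separates the groups cleanly: sum is odd.
[3, 1]: 3+1 = 4 — fails the rule, so Out. [6, 9]: 6+9 = 15 — checks out, so In. [5, 5]: 5+5 = 10 — fails the rule, so Out.

Out, In, Out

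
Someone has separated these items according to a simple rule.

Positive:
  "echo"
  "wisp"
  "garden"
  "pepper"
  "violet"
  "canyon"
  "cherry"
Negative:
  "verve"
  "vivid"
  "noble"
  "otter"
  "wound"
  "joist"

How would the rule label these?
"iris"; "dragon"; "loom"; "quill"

Positive, Positive, Positive, Negative

Every 'Positive' example satisfies: even length. None of the 'Negative' examples do.
"iris": Positive (length 4). "dragon": Positive (length 6). "loom": Positive (length 4). "quill": Negative (length 5).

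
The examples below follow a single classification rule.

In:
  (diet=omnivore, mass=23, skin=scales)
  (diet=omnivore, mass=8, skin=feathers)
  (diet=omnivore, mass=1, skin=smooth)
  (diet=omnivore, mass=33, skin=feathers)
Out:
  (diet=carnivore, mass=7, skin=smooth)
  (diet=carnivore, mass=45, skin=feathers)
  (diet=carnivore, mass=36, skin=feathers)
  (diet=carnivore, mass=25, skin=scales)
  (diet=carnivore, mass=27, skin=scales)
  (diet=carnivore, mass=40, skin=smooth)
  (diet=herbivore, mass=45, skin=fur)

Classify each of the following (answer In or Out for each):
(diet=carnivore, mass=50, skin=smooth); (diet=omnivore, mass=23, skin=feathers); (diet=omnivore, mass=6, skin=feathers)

Out, In, In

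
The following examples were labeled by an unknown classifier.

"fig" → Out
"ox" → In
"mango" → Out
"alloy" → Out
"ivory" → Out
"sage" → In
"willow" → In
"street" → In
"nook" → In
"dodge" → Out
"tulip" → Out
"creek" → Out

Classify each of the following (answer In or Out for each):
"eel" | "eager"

Out, Out

Every 'In' example satisfies: even length. None of the 'Out' examples do.
"eel" — length 3, hence Out. "eager" — length 5, hence Out.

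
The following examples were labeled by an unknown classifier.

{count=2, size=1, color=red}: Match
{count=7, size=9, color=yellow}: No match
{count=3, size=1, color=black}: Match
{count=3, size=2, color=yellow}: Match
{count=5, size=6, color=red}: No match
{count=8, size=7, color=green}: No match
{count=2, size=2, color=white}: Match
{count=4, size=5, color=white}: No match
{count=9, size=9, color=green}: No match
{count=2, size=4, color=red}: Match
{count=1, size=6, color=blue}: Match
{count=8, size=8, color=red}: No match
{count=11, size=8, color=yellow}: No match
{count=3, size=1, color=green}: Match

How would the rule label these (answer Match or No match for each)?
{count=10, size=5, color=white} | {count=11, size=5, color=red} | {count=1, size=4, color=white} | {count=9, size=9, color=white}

No match, No match, Match, No match

The common property of the 'Match' items is: count ≤ 3. No 'No match' item has it.
{count=10, size=5, color=white}: No match (count = 10). {count=11, size=5, color=red}: No match (count = 11). {count=1, size=4, color=white}: Match (count = 1). {count=9, size=9, color=white}: No match (count = 9).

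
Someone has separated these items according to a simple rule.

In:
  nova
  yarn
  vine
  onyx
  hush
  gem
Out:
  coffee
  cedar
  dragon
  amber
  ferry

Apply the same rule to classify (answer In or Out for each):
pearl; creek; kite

Out, Out, In

The common property of the 'In' items is: length ≤ 4. No 'Out' item has it.
pearl — length 5, hence Out. creek — length 5, hence Out. kite — length 4, hence In.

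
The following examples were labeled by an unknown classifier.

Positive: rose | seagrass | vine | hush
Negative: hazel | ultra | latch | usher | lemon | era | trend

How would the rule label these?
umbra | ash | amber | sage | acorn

Negative, Negative, Negative, Positive, Negative

Checking candidate rules against both groups, what survives is: even length.
umbra: length 5 — fails the rule, so Negative.
ash: length 3 — fails the rule, so Negative.
amber: length 5 — fails the rule, so Negative.
sage: length 4 — satisfies this, so Positive.
acorn: length 5 — fails the rule, so Negative.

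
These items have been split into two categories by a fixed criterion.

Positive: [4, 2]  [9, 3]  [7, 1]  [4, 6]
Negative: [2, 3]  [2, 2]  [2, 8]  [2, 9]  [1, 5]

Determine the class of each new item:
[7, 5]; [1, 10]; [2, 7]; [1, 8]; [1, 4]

Positive, Negative, Negative, Negative, Negative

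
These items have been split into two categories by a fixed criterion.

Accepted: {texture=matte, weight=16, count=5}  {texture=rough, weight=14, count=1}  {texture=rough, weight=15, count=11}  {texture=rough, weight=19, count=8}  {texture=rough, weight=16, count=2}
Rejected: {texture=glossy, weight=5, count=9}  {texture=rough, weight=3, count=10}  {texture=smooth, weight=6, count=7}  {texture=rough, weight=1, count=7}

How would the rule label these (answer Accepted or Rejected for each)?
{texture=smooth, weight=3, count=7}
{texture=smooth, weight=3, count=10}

Rejected, Rejected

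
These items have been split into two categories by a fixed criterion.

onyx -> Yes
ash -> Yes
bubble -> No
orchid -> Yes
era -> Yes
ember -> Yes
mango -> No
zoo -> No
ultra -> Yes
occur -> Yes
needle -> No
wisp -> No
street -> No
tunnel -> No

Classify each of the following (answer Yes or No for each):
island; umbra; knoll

Rule: starts with a vowel. This holds for each 'Yes' example and fails for each 'No' one.
island: starts with 'i', matches → Yes. umbra: starts with 'u', matches → Yes. knoll: starts with 'k', doesn't match → No.

Yes, Yes, No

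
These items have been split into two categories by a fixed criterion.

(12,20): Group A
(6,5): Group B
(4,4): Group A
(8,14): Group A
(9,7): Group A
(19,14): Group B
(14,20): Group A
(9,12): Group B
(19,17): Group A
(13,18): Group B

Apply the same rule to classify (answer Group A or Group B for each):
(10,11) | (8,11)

Group B, Group B

All 'Group A' examples share one property — sum is even — and every 'Group B' example lacks it.
Group B: (10,11), since 10+11 = 21. Group B: (8,11), since 8+11 = 19.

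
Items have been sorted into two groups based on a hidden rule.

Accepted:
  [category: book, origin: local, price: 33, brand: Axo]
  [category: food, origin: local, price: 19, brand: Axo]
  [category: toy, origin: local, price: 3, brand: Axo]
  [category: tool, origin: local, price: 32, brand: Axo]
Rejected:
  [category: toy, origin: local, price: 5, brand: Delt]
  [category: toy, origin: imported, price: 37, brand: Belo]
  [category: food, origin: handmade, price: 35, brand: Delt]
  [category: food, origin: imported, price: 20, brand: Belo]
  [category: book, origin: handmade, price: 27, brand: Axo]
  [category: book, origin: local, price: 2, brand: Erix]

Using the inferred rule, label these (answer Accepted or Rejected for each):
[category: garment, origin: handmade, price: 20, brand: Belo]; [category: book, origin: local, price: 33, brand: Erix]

All 'Accepted' examples share one property — origin is local AND brand is Axo — and every 'Rejected' example lacks it.
[category: garment, origin: handmade, price: 20, brand: Belo]: origin is handmade, brand is Belo, does not fit → Rejected.
[category: book, origin: local, price: 33, brand: Erix]: origin is local, brand is Erix, does not fit → Rejected.

Rejected, Rejected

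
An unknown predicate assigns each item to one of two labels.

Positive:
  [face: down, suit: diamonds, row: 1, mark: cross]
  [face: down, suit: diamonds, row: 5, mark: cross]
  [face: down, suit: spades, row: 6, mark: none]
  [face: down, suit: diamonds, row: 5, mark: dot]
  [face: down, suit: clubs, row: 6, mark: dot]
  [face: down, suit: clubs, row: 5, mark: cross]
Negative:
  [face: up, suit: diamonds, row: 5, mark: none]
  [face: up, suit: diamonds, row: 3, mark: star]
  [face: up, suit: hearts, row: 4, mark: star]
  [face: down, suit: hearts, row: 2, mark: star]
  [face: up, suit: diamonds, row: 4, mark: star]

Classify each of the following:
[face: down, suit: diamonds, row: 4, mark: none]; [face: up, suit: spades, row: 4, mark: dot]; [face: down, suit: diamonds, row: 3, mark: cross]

Positive, Negative, Positive

The pattern is that an item is 'Positive' exactly when: face is down AND row ≠ 2.
Positive: [face: down, suit: diamonds, row: 4, mark: none], since face is down, row = 4. Negative: [face: up, suit: spades, row: 4, mark: dot], since face is up, row = 4. Positive: [face: down, suit: diamonds, row: 3, mark: cross], since face is down, row = 3.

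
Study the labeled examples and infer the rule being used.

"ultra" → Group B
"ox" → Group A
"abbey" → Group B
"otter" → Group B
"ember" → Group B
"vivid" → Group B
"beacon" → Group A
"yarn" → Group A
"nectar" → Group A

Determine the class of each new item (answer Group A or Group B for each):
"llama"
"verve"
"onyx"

Group B, Group B, Group A

Every 'Group A' example satisfies: even length. None of the 'Group B' examples do.
"llama": length 5 — lacks this property, so Group B.
"verve": length 5 — lacks this property, so Group B.
"onyx": length 4 — checks out, so Group A.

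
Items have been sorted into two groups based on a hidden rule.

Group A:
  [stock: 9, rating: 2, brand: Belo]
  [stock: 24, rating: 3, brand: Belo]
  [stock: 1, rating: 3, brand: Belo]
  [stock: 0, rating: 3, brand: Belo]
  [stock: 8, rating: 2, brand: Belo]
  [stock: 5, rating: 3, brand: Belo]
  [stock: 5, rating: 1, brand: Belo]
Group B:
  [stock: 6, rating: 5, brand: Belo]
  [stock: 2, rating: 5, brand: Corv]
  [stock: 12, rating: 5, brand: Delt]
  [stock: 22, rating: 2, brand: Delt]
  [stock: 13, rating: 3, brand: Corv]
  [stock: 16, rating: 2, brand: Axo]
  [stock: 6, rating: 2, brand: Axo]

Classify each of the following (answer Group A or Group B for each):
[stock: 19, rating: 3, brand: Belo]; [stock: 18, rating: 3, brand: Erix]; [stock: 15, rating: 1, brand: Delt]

Group A, Group B, Group B

One predicate separates the groups cleanly: brand is Belo AND rating ≤ 3.
[stock: 19, rating: 3, brand: Belo]: Group A (brand is Belo, rating = 3).
[stock: 18, rating: 3, brand: Erix]: Group B (brand is Erix, rating = 3).
[stock: 15, rating: 1, brand: Delt]: Group B (brand is Delt, rating = 1).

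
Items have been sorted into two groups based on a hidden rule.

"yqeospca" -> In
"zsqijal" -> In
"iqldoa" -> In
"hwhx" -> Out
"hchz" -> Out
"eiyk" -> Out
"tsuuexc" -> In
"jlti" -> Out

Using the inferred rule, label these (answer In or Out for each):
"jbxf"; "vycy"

Out, Out

The pattern is that an item is 'In' exactly when: length ≥ 6.
"jbxf": length 4, fails the rule → Out. "vycy": length 4, fails the rule → Out.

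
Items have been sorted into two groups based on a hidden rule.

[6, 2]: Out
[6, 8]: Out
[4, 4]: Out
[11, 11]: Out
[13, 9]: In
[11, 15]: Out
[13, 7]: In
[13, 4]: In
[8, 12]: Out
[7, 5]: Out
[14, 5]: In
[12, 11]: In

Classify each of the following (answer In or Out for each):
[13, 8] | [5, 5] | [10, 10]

In, Out, Out

The classifier is using: first ≥ 12.
[13, 8]: first 13, matches → In. [5, 5]: first 5, fails the rule → Out. [10, 10]: first 10, fails the rule → Out.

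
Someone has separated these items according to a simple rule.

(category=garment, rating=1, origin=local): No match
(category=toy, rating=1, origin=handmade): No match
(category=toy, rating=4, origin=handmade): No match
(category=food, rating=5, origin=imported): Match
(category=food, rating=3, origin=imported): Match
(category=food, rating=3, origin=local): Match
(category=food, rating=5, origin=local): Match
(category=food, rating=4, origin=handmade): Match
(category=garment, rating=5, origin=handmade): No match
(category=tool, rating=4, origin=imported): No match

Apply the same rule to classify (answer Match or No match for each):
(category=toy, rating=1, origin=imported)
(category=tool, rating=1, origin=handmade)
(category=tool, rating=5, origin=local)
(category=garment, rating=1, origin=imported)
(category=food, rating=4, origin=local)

No match, No match, No match, No match, Match

Looking at the examples, the only property every 'Match' case has and every 'No match' case lacks is: category is food.
(category=toy, rating=1, origin=imported): category is toy — doesn't match, so No match. (category=tool, rating=1, origin=handmade): category is tool — doesn't match, so No match. (category=tool, rating=5, origin=local): category is tool — doesn't match, so No match. (category=garment, rating=1, origin=imported): category is garment — doesn't match, so No match. (category=food, rating=4, origin=local): category is food — passes, so Match.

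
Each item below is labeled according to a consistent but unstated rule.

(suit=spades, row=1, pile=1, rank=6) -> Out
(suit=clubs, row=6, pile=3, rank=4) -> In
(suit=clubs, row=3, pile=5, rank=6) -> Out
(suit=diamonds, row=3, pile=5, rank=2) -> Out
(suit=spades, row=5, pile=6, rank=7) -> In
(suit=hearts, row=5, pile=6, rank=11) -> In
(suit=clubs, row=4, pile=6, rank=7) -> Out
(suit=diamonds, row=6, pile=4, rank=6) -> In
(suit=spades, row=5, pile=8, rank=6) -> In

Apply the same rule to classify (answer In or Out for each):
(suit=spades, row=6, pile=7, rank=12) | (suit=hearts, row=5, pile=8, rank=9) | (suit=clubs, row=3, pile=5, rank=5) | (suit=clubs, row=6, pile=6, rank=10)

The rule appears to be: row ≥ 5.

In, In, Out, In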